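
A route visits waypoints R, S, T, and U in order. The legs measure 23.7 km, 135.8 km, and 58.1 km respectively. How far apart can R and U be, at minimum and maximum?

54.0 ≤ RU ≤ 217.6 km

The maximum is all hops collinear in one direction: 23.7 + 135.8 + 58.1 = 217.6.
The longest hop is 135.8; the others sum to 81.8. Folding the others back against it leaves at least 135.8 − 81.8 = 54.0.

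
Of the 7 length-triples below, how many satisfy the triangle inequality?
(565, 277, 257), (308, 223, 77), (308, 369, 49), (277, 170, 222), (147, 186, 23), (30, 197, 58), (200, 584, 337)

1

(257,277,565): 257+277 ≤ 565 → not valid
(77,223,308): 77+223 ≤ 308 → not valid
(49,308,369): 49+308 ≤ 369 → not valid
(170,222,277): 170+222 > 277 → valid
(23,147,186): 23+147 ≤ 186 → not valid
(30,58,197): 30+58 ≤ 197 → not valid
(200,337,584): 200+337 ≤ 584 → not valid
1 of the 7 triples forms a triangle.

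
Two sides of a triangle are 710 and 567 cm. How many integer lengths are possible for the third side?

1133

The third side lies in the open interval (143, 1277).
Integers from 144 to 1276 inclusive: 1276 − 144 + 1 = 1133.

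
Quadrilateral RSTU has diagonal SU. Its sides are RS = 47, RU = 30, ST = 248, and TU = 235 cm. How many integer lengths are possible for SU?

59

From triangle RSU: 17 < SU < 77.
From triangle TSU: 13 < SU < 483.
Intersection: 17 < SU < 77, so integers 18 through 76: 59 values.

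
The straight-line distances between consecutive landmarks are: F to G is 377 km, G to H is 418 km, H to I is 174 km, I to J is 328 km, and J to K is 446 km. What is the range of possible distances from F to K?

0 ≤ FK ≤ 1743 km

The maximum is all hops collinear in one direction: 377 + 418 + 174 + 328 + 446 = 1743.
The longest hop is 446; the others sum to 1297. Since 446 ≤ 1297, the path can fold back on itself completely, so the minimum distance is 0.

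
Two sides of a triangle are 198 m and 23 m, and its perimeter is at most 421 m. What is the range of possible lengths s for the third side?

Triangle inequality alone gives 175 < s < 221.
The perimeter condition gives s ≤ 421 − 198 − 23 = 200.
Intersecting the two: 175 < s ≤ 200.

175 < s ≤ 200 m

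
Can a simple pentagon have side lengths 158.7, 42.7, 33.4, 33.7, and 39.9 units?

No

For a pentagon, each side must be shorter than the sum of the others.
Here the longest side is 158.7, but the remaining 4 sides sum to only 149.7.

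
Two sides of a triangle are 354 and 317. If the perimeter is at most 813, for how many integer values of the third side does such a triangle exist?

105

Triangle inequality: 37 < x < 671. Perimeter ≤ 813 gives x ≤ 813 − 354 − 317 = 142.
So 37 < x ≤ 142; integers 38 through 142: 105 values.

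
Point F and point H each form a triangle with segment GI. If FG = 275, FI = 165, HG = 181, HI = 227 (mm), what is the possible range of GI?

110 < GI < 408

From triangle FGI: |275 − 165| < GI < 275 + 165, i.e. 110 < GI < 440.
From triangle HGI: 46 < GI < 408.
Both must hold, so GI lies in the intersection.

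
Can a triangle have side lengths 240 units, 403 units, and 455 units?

Yes

The longest side is 455, and the other two sum to 643.
Since 643 > 455, the triangle inequality holds.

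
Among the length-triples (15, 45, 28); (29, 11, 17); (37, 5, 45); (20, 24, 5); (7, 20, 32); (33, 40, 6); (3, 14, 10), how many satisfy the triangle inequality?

(15,28,45): 15+28 ≤ 45 → not valid
(11,17,29): 11+17 ≤ 29 → not valid
(5,37,45): 5+37 ≤ 45 → not valid
(5,20,24): 5+20 > 24 → valid
(7,20,32): 7+20 ≤ 32 → not valid
(6,33,40): 6+33 ≤ 40 → not valid
(3,10,14): 3+10 ≤ 14 → not valid
1 of the 7 triples forms a triangle.

1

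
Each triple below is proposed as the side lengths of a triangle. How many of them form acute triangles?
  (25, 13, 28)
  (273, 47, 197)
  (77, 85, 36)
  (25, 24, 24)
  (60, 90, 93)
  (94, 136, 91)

3

(25,13,28): 13²+25² = 794 > 784 = 28² → acute
(273,47,197): 47+197 ≤ 273, not a triangle
(77,85,36): 36²+77² = 7225 = 85² → right
(25,24,24): 24²+24² = 1152 > 625 = 25² → acute
(60,90,93): 60²+90² = 11700 > 8649 = 93² → acute
(94,136,91): 91²+94² = 17117 < 18496 = 136² → obtuse
3 of the 6 are acute.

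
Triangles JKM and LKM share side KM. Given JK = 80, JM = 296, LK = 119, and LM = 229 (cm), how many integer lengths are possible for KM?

131

From triangle JKM: 216 < KM < 376.
From triangle LKM: 110 < KM < 348.
Intersection: 216 < KM < 348, so integers 217 through 347: 131 values.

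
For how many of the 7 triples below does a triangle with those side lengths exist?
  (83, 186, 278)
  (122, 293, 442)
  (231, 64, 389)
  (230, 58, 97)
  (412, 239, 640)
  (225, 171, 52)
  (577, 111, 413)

(83,186,278): 83+186 ≤ 278 → not valid
(122,293,442): 122+293 ≤ 442 → not valid
(64,231,389): 64+231 ≤ 389 → not valid
(58,97,230): 58+97 ≤ 230 → not valid
(239,412,640): 239+412 > 640 → valid
(52,171,225): 52+171 ≤ 225 → not valid
(111,413,577): 111+413 ≤ 577 → not valid
1 of the 7 triples forms a triangle.

1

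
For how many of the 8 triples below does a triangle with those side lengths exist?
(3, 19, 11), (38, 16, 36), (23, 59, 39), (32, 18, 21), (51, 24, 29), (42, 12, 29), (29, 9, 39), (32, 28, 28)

5

(3,11,19): 3+11 ≤ 19 → not valid
(16,36,38): 16+36 > 38 → valid
(23,39,59): 23+39 > 59 → valid
(18,21,32): 18+21 > 32 → valid
(24,29,51): 24+29 > 51 → valid
(12,29,42): 12+29 ≤ 42 → not valid
(9,29,39): 9+29 ≤ 39 → not valid
(28,28,32): 28+28 > 32 → valid
5 of the 8 triples form a triangle.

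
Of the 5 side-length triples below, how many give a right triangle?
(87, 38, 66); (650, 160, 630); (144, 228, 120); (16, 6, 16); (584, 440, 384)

(87,38,66): 38²+66² = 5800 < 7569 = 87² → obtuse
(650,160,630): 160²+630² = 422500 = 650² → right
(144,228,120): 120²+144² = 35136 < 51984 = 228² → obtuse
(16,6,16): 6²+16² = 292 > 256 = 16² → acute
(584,440,384): 384²+440² = 341056 = 584² → right
2 of the 5 are right.

2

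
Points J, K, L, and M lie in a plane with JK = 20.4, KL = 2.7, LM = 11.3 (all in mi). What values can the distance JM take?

The maximum is all hops collinear in one direction: 20.4 + 2.7 + 11.3 = 34.4.
The longest hop is 20.4; the others sum to 14.0. Folding the others back against it leaves at least 20.4 − 14.0 = 6.4.

6.4 ≤ JM ≤ 34.4 mi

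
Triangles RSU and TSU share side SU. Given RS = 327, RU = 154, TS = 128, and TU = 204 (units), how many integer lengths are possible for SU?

From triangle RSU: 173 < SU < 481.
From triangle TSU: 76 < SU < 332.
Intersection: 173 < SU < 332, so integers 174 through 331: 158 values.

158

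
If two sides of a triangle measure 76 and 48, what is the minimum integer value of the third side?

The third side must be strictly greater than |76 − 48| = 28.
The smallest integer above 28 is 29.

29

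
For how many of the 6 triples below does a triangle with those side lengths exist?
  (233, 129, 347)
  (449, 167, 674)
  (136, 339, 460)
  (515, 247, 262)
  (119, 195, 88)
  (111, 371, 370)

4

(129,233,347): 129+233 > 347 → valid
(167,449,674): 167+449 ≤ 674 → not valid
(136,339,460): 136+339 > 460 → valid
(247,262,515): 247+262 ≤ 515 → not valid
(88,119,195): 88+119 > 195 → valid
(111,370,371): 111+370 > 371 → valid
4 of the 6 triples form a triangle.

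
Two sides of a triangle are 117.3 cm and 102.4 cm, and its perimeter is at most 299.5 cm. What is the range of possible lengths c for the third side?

Triangle inequality alone gives 14.9 < c < 219.7.
The perimeter condition gives c ≤ 299.5 − 117.3 − 102.4 = 79.8.
Intersecting the two: 14.9 < c ≤ 79.8.

14.9 < c ≤ 79.8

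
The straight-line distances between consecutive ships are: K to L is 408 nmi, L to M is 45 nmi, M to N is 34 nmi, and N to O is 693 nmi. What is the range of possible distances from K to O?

206 ≤ KO ≤ 1180 nmi

The maximum is all hops collinear in one direction: 408 + 45 + 34 + 693 = 1180.
The longest hop is 693; the others sum to 487. Folding the others back against it leaves at least 693 − 487 = 206.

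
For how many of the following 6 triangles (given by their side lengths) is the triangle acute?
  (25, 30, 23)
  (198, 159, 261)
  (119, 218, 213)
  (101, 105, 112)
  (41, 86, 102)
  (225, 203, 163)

(25,30,23): 23²+25² = 1154 > 900 = 30² → acute
(198,159,261): 159²+198² = 64485 < 68121 = 261² → obtuse
(119,218,213): 119²+213² = 59530 > 47524 = 218² → acute
(101,105,112): 101²+105² = 21226 > 12544 = 112² → acute
(41,86,102): 41²+86² = 9077 < 10404 = 102² → obtuse
(225,203,163): 163²+203² = 67778 > 50625 = 225² → acute
4 of the 6 are acute.

4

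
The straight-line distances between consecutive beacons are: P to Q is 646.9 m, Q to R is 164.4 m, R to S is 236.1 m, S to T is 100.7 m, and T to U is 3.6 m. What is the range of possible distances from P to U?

142.1 ≤ PU ≤ 1151.7 m

The maximum is all hops collinear in one direction: 646.9 + 164.4 + 236.1 + 100.7 + 3.6 = 1151.7.
The longest hop is 646.9; the others sum to 504.8. Folding the others back against it leaves at least 646.9 − 504.8 = 142.1.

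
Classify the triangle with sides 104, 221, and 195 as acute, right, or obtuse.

Compare the square of the longest side to the sum of squares of the other two: 104² + 195² = 48841 = 221².

right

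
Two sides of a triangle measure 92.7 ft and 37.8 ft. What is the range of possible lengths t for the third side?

By the triangle inequality, t must be less than 92.7 + 37.8 = 130.5 and greater than |92.7 − 37.8| = 54.9.

54.9 < t < 130.5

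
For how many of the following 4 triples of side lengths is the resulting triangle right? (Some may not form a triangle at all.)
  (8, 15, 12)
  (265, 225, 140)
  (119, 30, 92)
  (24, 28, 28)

(8,15,12): 8²+12² = 208 < 225 = 15² → obtuse
(265,225,140): 140²+225² = 70225 = 265² → right
(119,30,92): 30²+92² = 9364 < 14161 = 119² → obtuse
(24,28,28): 24²+28² = 1360 > 784 = 28² → acute
1 of the 4 is right.

1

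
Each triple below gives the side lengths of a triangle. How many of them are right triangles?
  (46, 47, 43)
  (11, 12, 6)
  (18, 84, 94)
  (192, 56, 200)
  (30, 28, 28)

(46,47,43): 43²+46² = 3965 > 2209 = 47² → acute
(11,12,6): 6²+11² = 157 > 144 = 12² → acute
(18,84,94): 18²+84² = 7380 < 8836 = 94² → obtuse
(192,56,200): 56²+192² = 40000 = 200² → right
(30,28,28): 28²+28² = 1568 > 900 = 30² → acute
1 of the 5 is right.

1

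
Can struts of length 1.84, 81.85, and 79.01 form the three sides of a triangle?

The longest side is 81.85, but the other two sum to only 80.85.
80.85 < 81.85, so the triangle inequality fails.

No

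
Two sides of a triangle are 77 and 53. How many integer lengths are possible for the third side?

The third side lies in the open interval (24, 130).
Integers from 25 to 129 inclusive: 129 − 25 + 1 = 105.

105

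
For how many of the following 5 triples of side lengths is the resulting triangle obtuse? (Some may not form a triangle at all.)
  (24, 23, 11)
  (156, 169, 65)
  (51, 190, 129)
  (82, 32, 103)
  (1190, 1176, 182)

1

(24,23,11): 11²+23² = 650 > 576 = 24² → acute
(156,169,65): 65²+156² = 28561 = 169² → right
(51,190,129): 51+129 ≤ 190, not a triangle
(82,32,103): 32²+82² = 7748 < 10609 = 103² → obtuse
(1190,1176,182): 182²+1176² = 1416100 = 1190² → right
1 of the 5 is obtuse.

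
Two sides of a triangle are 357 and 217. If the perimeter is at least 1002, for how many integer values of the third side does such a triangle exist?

146

Triangle inequality: 140 < x < 574. Perimeter ≥ 1002 gives x ≥ 1002 − 357 − 217 = 428.
So 428 ≤ x < 574; integers 428 through 573: 146 values.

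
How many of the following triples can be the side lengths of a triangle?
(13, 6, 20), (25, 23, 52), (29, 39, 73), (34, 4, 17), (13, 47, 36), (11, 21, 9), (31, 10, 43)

1

(6,13,20): 6+13 ≤ 20 → not valid
(23,25,52): 23+25 ≤ 52 → not valid
(29,39,73): 29+39 ≤ 73 → not valid
(4,17,34): 4+17 ≤ 34 → not valid
(13,36,47): 13+36 > 47 → valid
(9,11,21): 9+11 ≤ 21 → not valid
(10,31,43): 10+31 ≤ 43 → not valid
1 of the 7 triples forms a triangle.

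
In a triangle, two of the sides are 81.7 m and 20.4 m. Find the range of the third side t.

By the triangle inequality, t must be less than 81.7 + 20.4 = 102.1 and greater than |81.7 − 20.4| = 61.3.

61.3 < t < 102.1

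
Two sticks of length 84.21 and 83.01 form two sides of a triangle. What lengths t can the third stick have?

By the triangle inequality, t must be less than 84.21 + 83.01 = 167.22 and greater than |84.21 − 83.01| = 1.20.

1.20 < t < 167.22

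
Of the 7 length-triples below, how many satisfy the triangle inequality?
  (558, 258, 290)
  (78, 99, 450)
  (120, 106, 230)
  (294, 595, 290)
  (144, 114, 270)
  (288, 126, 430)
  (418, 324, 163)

(258,290,558): 258+290 ≤ 558 → not valid
(78,99,450): 78+99 ≤ 450 → not valid
(106,120,230): 106+120 ≤ 230 → not valid
(290,294,595): 290+294 ≤ 595 → not valid
(114,144,270): 114+144 ≤ 270 → not valid
(126,288,430): 126+288 ≤ 430 → not valid
(163,324,418): 163+324 > 418 → valid
1 of the 7 triples forms a triangle.

1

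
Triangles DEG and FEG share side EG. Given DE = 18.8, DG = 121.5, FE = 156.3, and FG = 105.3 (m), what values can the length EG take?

From triangle DEG: |18.8 − 121.5| < EG < 18.8 + 121.5, i.e. 102.7 < EG < 140.3.
From triangle FEG: 51.0 < EG < 261.6.
Both must hold, so EG lies in the intersection.

102.7 < EG < 140.3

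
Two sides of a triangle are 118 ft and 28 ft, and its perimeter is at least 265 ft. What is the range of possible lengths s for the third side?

Triangle inequality alone gives 90 < s < 146.
The perimeter condition gives s ≥ 265 − 118 − 28 = 119.
Intersecting the two: 119 ≤ s < 146.

119 ≤ s < 146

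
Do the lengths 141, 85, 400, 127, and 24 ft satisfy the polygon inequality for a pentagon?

For a pentagon, each side must be shorter than the sum of the others.
Here the longest side is 400, but the remaining 4 sides sum to only 377.

No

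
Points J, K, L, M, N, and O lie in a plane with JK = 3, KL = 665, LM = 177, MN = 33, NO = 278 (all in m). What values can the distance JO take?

174 ≤ JO ≤ 1156 m

The maximum is all hops collinear in one direction: 3 + 665 + 177 + 33 + 278 = 1156.
The longest hop is 665; the others sum to 491. Folding the others back against it leaves at least 665 − 491 = 174.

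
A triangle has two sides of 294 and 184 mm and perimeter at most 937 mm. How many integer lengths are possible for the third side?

Triangle inequality: 110 < x < 478. Perimeter ≤ 937 gives x ≤ 937 − 294 − 184 = 459.
So 110 < x ≤ 459; integers 111 through 459: 349 values.

349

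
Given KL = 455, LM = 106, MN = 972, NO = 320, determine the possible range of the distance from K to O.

91 ≤ KO ≤ 1853

The maximum is all hops collinear in one direction: 455 + 106 + 972 + 320 = 1853.
The longest hop is 972; the others sum to 881. Folding the others back against it leaves at least 972 − 881 = 91.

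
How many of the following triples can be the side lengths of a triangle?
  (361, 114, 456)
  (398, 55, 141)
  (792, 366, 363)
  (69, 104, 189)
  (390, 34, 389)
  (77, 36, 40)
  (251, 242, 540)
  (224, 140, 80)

(114,361,456): 114+361 > 456 → valid
(55,141,398): 55+141 ≤ 398 → not valid
(363,366,792): 363+366 ≤ 792 → not valid
(69,104,189): 69+104 ≤ 189 → not valid
(34,389,390): 34+389 > 390 → valid
(36,40,77): 36+40 ≤ 77 → not valid
(242,251,540): 242+251 ≤ 540 → not valid
(80,140,224): 80+140 ≤ 224 → not valid
2 of the 8 triples form a triangle.

2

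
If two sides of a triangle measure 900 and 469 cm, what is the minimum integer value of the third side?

432

The third side must be strictly greater than |900 − 469| = 431.
The smallest integer above 431 is 432.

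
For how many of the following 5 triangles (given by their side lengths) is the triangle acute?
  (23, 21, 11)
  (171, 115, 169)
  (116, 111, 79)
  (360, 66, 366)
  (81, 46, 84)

(23,21,11): 11²+21² = 562 > 529 = 23² → acute
(171,115,169): 115²+169² = 41786 > 29241 = 171² → acute
(116,111,79): 79²+111² = 18562 > 13456 = 116² → acute
(360,66,366): 66²+360² = 133956 = 366² → right
(81,46,84): 46²+81² = 8677 > 7056 = 84² → acute
4 of the 5 are acute.

4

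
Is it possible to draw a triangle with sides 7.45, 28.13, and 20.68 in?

No

The two shorter sides sum to 28.13, exactly equal to the longest side 28.13.
That gives only a degenerate (flat) triangle — the inequality must be strict.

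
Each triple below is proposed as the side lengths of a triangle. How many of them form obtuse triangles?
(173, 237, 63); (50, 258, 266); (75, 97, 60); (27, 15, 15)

3

(173,237,63): 63+173 ≤ 237, not a triangle
(50,258,266): 50²+258² = 69064 < 70756 = 266² → obtuse
(75,97,60): 60²+75² = 9225 < 9409 = 97² → obtuse
(27,15,15): 15²+15² = 450 < 729 = 27² → obtuse
3 of the 4 are obtuse.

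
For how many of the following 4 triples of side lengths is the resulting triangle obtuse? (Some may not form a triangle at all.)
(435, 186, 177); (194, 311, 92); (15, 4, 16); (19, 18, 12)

(435,186,177): 177+186 ≤ 435, not a triangle
(194,311,92): 92+194 ≤ 311, not a triangle
(15,4,16): 4²+15² = 241 < 256 = 16² → obtuse
(19,18,12): 12²+18² = 468 > 361 = 19² → acute
1 of the 4 is obtuse.

1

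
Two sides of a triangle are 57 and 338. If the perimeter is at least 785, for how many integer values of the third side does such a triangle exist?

Triangle inequality: 281 < x < 395. Perimeter ≥ 785 gives x ≥ 785 − 57 − 338 = 390.
So 390 ≤ x < 395; integers 390 through 394: 5 values.

5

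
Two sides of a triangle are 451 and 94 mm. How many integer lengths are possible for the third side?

187

The third side lies in the open interval (357, 545).
Integers from 358 to 544 inclusive: 544 − 358 + 1 = 187.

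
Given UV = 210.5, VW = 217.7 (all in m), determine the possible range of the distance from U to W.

7.2 ≤ UW ≤ 428.2 m

By the triangle inequality, |210.5 − 217.7| ≤ UW ≤ 210.5 + 217.7.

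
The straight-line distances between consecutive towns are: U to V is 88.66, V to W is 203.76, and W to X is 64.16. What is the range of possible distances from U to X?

The maximum is all hops collinear in one direction: 88.66 + 203.76 + 64.16 = 356.58.
The longest hop is 203.76; the others sum to 152.82. Folding the others back against it leaves at least 203.76 − 152.82 = 50.94.

50.94 ≤ UX ≤ 356.58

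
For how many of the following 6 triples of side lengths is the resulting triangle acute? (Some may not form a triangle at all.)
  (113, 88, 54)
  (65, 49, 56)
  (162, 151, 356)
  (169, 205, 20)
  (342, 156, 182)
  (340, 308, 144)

(113,88,54): 54²+88² = 10660 < 12769 = 113² → obtuse
(65,49,56): 49²+56² = 5537 > 4225 = 65² → acute
(162,151,356): 151+162 ≤ 356, not a triangle
(169,205,20): 20+169 ≤ 205, not a triangle
(342,156,182): 156+182 ≤ 342, not a triangle
(340,308,144): 144²+308² = 115600 = 340² → right
1 of the 6 is acute.

1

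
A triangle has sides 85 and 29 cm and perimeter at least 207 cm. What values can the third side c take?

93 ≤ c < 114

Triangle inequality alone gives 56 < c < 114.
The perimeter condition gives c ≥ 207 − 85 − 29 = 93.
Intersecting the two: 93 ≤ c < 114.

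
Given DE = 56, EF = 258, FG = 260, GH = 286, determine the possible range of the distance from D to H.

0 ≤ DH ≤ 860

The maximum is all hops collinear in one direction: 56 + 258 + 260 + 286 = 860.
The longest hop is 286; the others sum to 574. Since 286 ≤ 574, the path can fold back on itself completely, so the minimum distance is 0.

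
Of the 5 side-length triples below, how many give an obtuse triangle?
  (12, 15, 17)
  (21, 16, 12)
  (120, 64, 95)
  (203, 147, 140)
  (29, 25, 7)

3

(12,15,17): 12²+15² = 369 > 289 = 17² → acute
(21,16,12): 12²+16² = 400 < 441 = 21² → obtuse
(120,64,95): 64²+95² = 13121 < 14400 = 120² → obtuse
(203,147,140): 140²+147² = 41209 = 203² → right
(29,25,7): 7²+25² = 674 < 841 = 29² → obtuse
3 of the 5 are obtuse.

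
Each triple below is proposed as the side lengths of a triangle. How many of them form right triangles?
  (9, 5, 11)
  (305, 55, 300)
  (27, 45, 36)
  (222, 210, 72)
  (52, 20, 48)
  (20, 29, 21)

(9,5,11): 5²+9² = 106 < 121 = 11² → obtuse
(305,55,300): 55²+300² = 93025 = 305² → right
(27,45,36): 27²+36² = 2025 = 45² → right
(222,210,72): 72²+210² = 49284 = 222² → right
(52,20,48): 20²+48² = 2704 = 52² → right
(20,29,21): 20²+21² = 841 = 29² → right
5 of the 6 are right.

5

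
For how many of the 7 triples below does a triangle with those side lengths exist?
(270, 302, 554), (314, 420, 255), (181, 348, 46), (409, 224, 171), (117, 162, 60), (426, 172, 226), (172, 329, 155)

(270,302,554): 270+302 > 554 → valid
(255,314,420): 255+314 > 420 → valid
(46,181,348): 46+181 ≤ 348 → not valid
(171,224,409): 171+224 ≤ 409 → not valid
(60,117,162): 60+117 > 162 → valid
(172,226,426): 172+226 ≤ 426 → not valid
(155,172,329): 155+172 ≤ 329 → not valid
3 of the 7 triples form a triangle.

3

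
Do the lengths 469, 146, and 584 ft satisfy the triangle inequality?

The longest side is 584, and the other two sum to 615.
Since 615 > 584, the triangle inequality holds.

Yes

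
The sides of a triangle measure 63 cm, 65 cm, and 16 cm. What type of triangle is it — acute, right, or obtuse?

Compare the square of the longest side to the sum of squares of the other two: 16² + 63² = 4225 = 65².

right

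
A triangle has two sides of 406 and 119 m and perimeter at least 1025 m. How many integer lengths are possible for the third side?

25

Triangle inequality: 287 < x < 525. Perimeter ≥ 1025 gives x ≥ 1025 − 406 − 119 = 500.
So 500 ≤ x < 525; integers 500 through 524: 25 values.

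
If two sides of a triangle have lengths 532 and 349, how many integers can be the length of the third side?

The third side lies in the open interval (183, 881).
Integers from 184 to 880 inclusive: 880 − 184 + 1 = 697.

697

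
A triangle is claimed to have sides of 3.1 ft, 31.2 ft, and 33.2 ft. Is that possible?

Yes

The longest side is 33.2, and the other two sum to 34.3.
Since 34.3 > 33.2, the triangle inequality holds.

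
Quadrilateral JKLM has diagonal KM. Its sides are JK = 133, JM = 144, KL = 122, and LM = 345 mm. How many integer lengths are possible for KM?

From triangle JKM: 11 < KM < 277.
From triangle LKM: 223 < KM < 467.
Intersection: 223 < KM < 277, so integers 224 through 276: 53 values.

53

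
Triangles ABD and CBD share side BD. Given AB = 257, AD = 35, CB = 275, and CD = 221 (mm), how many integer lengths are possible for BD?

69

From triangle ABD: 222 < BD < 292.
From triangle CBD: 54 < BD < 496.
Intersection: 222 < BD < 292, so integers 223 through 291: 69 values.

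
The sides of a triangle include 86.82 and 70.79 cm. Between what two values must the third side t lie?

16.03 < t < 157.61

By the triangle inequality, t must be less than 86.82 + 70.79 = 157.61 and greater than |86.82 − 70.79| = 16.03.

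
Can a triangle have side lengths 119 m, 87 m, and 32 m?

No

The two shorter sides sum to 119, exactly equal to the longest side 119.
That gives only a degenerate (flat) triangle — the inequality must be strict.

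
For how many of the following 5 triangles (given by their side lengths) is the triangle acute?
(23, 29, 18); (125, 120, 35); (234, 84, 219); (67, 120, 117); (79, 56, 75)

(23,29,18): 18²+23² = 853 > 841 = 29² → acute
(125,120,35): 35²+120² = 15625 = 125² → right
(234,84,219): 84²+219² = 55017 > 54756 = 234² → acute
(67,120,117): 67²+117² = 18178 > 14400 = 120² → acute
(79,56,75): 56²+75² = 8761 > 6241 = 79² → acute
4 of the 5 are acute.

4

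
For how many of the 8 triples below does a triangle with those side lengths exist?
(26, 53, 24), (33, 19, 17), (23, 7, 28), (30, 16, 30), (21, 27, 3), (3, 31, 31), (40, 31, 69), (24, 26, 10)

6

(24,26,53): 24+26 ≤ 53 → not valid
(17,19,33): 17+19 > 33 → valid
(7,23,28): 7+23 > 28 → valid
(16,30,30): 16+30 > 30 → valid
(3,21,27): 3+21 ≤ 27 → not valid
(3,31,31): 3+31 > 31 → valid
(31,40,69): 31+40 > 69 → valid
(10,24,26): 10+24 > 26 → valid
6 of the 8 triples form a triangle.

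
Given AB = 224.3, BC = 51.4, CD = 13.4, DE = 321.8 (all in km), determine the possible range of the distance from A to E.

32.7 ≤ AE ≤ 610.9 km

The maximum is all hops collinear in one direction: 224.3 + 51.4 + 13.4 + 321.8 = 610.9.
The longest hop is 321.8; the others sum to 289.1. Folding the others back against it leaves at least 321.8 − 289.1 = 32.7.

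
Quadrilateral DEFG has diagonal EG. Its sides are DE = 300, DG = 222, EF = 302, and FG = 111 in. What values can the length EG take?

From triangle DEG: |300 − 222| < EG < 300 + 222, i.e. 78 < EG < 522.
From triangle FEG: 191 < EG < 413.
Both must hold, so EG lies in the intersection.

191 < EG < 413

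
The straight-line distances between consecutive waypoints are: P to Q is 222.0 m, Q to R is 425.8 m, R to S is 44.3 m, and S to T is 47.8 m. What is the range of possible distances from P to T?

The maximum is all hops collinear in one direction: 222.0 + 425.8 + 44.3 + 47.8 = 739.9.
The longest hop is 425.8; the others sum to 314.1. Folding the others back against it leaves at least 425.8 − 314.1 = 111.7.

111.7 ≤ PT ≤ 739.9 m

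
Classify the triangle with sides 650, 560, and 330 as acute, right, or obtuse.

Compare the square of the longest side to the sum of squares of the other two: 330² + 560² = 422500 = 650².

right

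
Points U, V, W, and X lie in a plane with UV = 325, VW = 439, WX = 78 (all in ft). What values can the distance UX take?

The maximum is all hops collinear in one direction: 325 + 439 + 78 = 842.
The longest hop is 439; the others sum to 403. Folding the others back against it leaves at least 439 − 403 = 36.

36 ≤ UX ≤ 842 ft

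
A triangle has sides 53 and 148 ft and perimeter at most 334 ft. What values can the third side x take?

95 < x ≤ 133

Triangle inequality alone gives 95 < x < 201.
The perimeter condition gives x ≤ 334 − 53 − 148 = 133.
Intersecting the two: 95 < x ≤ 133.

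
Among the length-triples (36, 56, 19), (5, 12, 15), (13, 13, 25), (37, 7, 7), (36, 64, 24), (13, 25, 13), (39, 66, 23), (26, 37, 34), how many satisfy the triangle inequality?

4

(19,36,56): 19+36 ≤ 56 → not valid
(5,12,15): 5+12 > 15 → valid
(13,13,25): 13+13 > 25 → valid
(7,7,37): 7+7 ≤ 37 → not valid
(24,36,64): 24+36 ≤ 64 → not valid
(13,13,25): 13+13 > 25 → valid
(23,39,66): 23+39 ≤ 66 → not valid
(26,34,37): 26+34 > 37 → valid
4 of the 8 triples form a triangle.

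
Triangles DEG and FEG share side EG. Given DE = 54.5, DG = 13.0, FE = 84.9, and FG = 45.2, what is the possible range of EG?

From triangle DEG: |54.5 − 13.0| < EG < 54.5 + 13.0, i.e. 41.5 < EG < 67.5.
From triangle FEG: 39.7 < EG < 130.1.
Both must hold, so EG lies in the intersection.

41.5 < EG < 67.5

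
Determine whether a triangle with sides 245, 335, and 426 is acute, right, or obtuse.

Compare the square of the longest side to the sum of squares of the other two: 245² + 335² = 172250 < 181476 = 426².

obtuse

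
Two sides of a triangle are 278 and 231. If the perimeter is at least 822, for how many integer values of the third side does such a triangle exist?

Triangle inequality: 47 < x < 509. Perimeter ≥ 822 gives x ≥ 822 − 278 − 231 = 313.
So 313 ≤ x < 509; integers 313 through 508: 196 values.

196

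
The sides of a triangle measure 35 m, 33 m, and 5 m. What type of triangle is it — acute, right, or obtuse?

obtuse

Compare the square of the longest side to the sum of squares of the other two: 5² + 33² = 1114 < 1225 = 35².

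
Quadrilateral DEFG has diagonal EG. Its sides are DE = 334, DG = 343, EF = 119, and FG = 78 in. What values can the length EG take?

41 < EG < 197

From triangle DEG: |334 − 343| < EG < 334 + 343, i.e. 9 < EG < 677.
From triangle FEG: 41 < EG < 197.
Both must hold, so EG lies in the intersection.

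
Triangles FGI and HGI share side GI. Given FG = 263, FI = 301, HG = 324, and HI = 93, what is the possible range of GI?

231 < GI < 417

From triangle FGI: |263 − 301| < GI < 263 + 301, i.e. 38 < GI < 564.
From triangle HGI: 231 < GI < 417.
Both must hold, so GI lies in the intersection.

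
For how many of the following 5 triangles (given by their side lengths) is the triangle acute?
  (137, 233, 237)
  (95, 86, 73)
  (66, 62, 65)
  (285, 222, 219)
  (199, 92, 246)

4

(137,233,237): 137²+233² = 73058 > 56169 = 237² → acute
(95,86,73): 73²+86² = 12725 > 9025 = 95² → acute
(66,62,65): 62²+65² = 8069 > 4356 = 66² → acute
(285,222,219): 219²+222² = 97245 > 81225 = 285² → acute
(199,92,246): 92²+199² = 48065 < 60516 = 246² → obtuse
4 of the 5 are acute.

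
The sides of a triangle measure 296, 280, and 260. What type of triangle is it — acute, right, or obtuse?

Compare the square of the longest side to the sum of squares of the other two: 260² + 280² = 146000 > 87616 = 296².

acute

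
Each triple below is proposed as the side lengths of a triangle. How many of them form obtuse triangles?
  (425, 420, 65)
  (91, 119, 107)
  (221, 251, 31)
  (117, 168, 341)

(425,420,65): 65²+420² = 180625 = 425² → right
(91,119,107): 91²+107² = 19730 > 14161 = 119² → acute
(221,251,31): 31²+221² = 49802 < 63001 = 251² → obtuse
(117,168,341): 117+168 ≤ 341, not a triangle
1 of the 4 is obtuse.

1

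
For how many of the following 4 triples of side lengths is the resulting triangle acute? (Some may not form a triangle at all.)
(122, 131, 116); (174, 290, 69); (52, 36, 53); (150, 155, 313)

2

(122,131,116): 116²+122² = 28340 > 17161 = 131² → acute
(174,290,69): 69+174 ≤ 290, not a triangle
(52,36,53): 36²+52² = 4000 > 2809 = 53² → acute
(150,155,313): 150+155 ≤ 313, not a triangle
2 of the 4 are acute.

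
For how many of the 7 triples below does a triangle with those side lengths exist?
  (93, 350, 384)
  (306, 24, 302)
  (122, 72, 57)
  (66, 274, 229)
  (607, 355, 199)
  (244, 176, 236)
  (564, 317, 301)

6

(93,350,384): 93+350 > 384 → valid
(24,302,306): 24+302 > 306 → valid
(57,72,122): 57+72 > 122 → valid
(66,229,274): 66+229 > 274 → valid
(199,355,607): 199+355 ≤ 607 → not valid
(176,236,244): 176+236 > 244 → valid
(301,317,564): 301+317 > 564 → valid
6 of the 7 triples form a triangle.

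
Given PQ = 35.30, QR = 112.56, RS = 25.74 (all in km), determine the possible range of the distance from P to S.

The maximum is all hops collinear in one direction: 35.30 + 112.56 + 25.74 = 173.60.
The longest hop is 112.56; the others sum to 61.04. Folding the others back against it leaves at least 112.56 − 61.04 = 51.52.

51.52 ≤ PS ≤ 173.60 km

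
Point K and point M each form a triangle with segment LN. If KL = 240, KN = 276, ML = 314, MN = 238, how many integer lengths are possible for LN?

439

From triangle KLN: 36 < LN < 516.
From triangle MLN: 76 < LN < 552.
Intersection: 76 < LN < 516, so integers 77 through 515: 439 values.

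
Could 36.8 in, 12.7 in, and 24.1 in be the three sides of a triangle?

No

The two shorter sides sum to 36.8, exactly equal to the longest side 36.8.
That gives only a degenerate (flat) triangle — the inequality must be strict.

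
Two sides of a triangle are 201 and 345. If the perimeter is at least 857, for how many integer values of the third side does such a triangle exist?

235

Triangle inequality: 144 < x < 546. Perimeter ≥ 857 gives x ≥ 857 − 201 − 345 = 311.
So 311 ≤ x < 546; integers 311 through 545: 235 values.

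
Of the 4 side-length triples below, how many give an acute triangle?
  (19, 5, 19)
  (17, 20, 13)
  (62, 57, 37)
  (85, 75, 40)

3

(19,5,19): 5²+19² = 386 > 361 = 19² → acute
(17,20,13): 13²+17² = 458 > 400 = 20² → acute
(62,57,37): 37²+57² = 4618 > 3844 = 62² → acute
(85,75,40): 40²+75² = 7225 = 85² → right
3 of the 4 are acute.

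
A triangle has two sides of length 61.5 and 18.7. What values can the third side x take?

42.8 < x < 80.2

By the triangle inequality, x must be less than 61.5 + 18.7 = 80.2 and greater than |61.5 − 18.7| = 42.8.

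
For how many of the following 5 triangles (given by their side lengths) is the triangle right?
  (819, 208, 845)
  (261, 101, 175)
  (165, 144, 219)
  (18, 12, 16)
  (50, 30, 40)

3

(819,208,845): 208²+819² = 714025 = 845² → right
(261,101,175): 101²+175² = 40826 < 68121 = 261² → obtuse
(165,144,219): 144²+165² = 47961 = 219² → right
(18,12,16): 12²+16² = 400 > 324 = 18² → acute
(50,30,40): 30²+40² = 2500 = 50² → right
3 of the 5 are right.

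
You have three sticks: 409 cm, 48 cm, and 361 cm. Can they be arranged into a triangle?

No

The two shorter sides sum to 409, exactly equal to the longest side 409.
That gives only a degenerate (flat) triangle — the inequality must be strict.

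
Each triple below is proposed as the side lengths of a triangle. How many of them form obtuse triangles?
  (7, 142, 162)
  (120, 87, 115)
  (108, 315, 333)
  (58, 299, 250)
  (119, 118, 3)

2

(7,142,162): 7+142 ≤ 162, not a triangle
(120,87,115): 87²+115² = 20794 > 14400 = 120² → acute
(108,315,333): 108²+315² = 110889 = 333² → right
(58,299,250): 58²+250² = 65864 < 89401 = 299² → obtuse
(119,118,3): 3²+118² = 13933 < 14161 = 119² → obtuse
2 of the 5 are obtuse.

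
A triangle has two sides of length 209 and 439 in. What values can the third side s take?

By the triangle inequality, s must be less than 209 + 439 = 648 and greater than |209 − 439| = 230.

230 < s < 648 (in)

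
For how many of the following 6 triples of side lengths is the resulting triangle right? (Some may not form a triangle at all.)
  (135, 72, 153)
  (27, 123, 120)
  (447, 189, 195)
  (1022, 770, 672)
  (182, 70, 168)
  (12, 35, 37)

5

(135,72,153): 72²+135² = 23409 = 153² → right
(27,123,120): 27²+120² = 15129 = 123² → right
(447,189,195): 189+195 ≤ 447, not a triangle
(1022,770,672): 672²+770² = 1044484 = 1022² → right
(182,70,168): 70²+168² = 33124 = 182² → right
(12,35,37): 12²+35² = 1369 = 37² → right
5 of the 6 are right.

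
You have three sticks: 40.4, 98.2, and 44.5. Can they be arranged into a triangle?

No

The longest side is 98.2, but the other two sum to only 84.9.
84.9 < 98.2, so the triangle inequality fails.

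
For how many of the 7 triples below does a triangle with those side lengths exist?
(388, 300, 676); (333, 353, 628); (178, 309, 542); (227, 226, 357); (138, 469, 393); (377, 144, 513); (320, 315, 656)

(300,388,676): 300+388 > 676 → valid
(333,353,628): 333+353 > 628 → valid
(178,309,542): 178+309 ≤ 542 → not valid
(226,227,357): 226+227 > 357 → valid
(138,393,469): 138+393 > 469 → valid
(144,377,513): 144+377 > 513 → valid
(315,320,656): 315+320 ≤ 656 → not valid
5 of the 7 triples form a triangle.

5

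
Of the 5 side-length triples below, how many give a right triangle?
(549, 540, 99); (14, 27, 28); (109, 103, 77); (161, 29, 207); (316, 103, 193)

(549,540,99): 99²+540² = 301401 = 549² → right
(14,27,28): 14²+27² = 925 > 784 = 28² → acute
(109,103,77): 77²+103² = 16538 > 11881 = 109² → acute
(161,29,207): 29+161 ≤ 207, not a triangle
(316,103,193): 103+193 ≤ 316, not a triangle
1 of the 5 is right.

1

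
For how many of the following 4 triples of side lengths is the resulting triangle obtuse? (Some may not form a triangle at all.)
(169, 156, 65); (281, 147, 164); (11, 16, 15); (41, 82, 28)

(169,156,65): 65²+156² = 28561 = 169² → right
(281,147,164): 147²+164² = 48505 < 78961 = 281² → obtuse
(11,16,15): 11²+15² = 346 > 256 = 16² → acute
(41,82,28): 28+41 ≤ 82, not a triangle
1 of the 4 is obtuse.

1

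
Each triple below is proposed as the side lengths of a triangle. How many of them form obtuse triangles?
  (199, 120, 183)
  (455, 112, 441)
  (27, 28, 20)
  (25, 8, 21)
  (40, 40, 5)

1

(199,120,183): 120²+183² = 47889 > 39601 = 199² → acute
(455,112,441): 112²+441² = 207025 = 455² → right
(27,28,20): 20²+27² = 1129 > 784 = 28² → acute
(25,8,21): 8²+21² = 505 < 625 = 25² → obtuse
(40,40,5): 5²+40² = 1625 > 1600 = 40² → acute
1 of the 5 is obtuse.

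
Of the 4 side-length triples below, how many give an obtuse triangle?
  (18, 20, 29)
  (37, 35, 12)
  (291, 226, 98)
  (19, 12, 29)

3

(18,20,29): 18²+20² = 724 < 841 = 29² → obtuse
(37,35,12): 12²+35² = 1369 = 37² → right
(291,226,98): 98²+226² = 60680 < 84681 = 291² → obtuse
(19,12,29): 12²+19² = 505 < 841 = 29² → obtuse
3 of the 4 are obtuse.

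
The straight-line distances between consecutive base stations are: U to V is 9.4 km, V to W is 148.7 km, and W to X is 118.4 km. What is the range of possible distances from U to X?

The maximum is all hops collinear in one direction: 9.4 + 148.7 + 118.4 = 276.5.
The longest hop is 148.7; the others sum to 127.8. Folding the others back against it leaves at least 148.7 − 127.8 = 20.9.

20.9 ≤ UX ≤ 276.5 km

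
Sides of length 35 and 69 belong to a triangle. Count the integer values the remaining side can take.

The third side lies in the open interval (34, 104).
Integers from 35 to 103 inclusive: 103 − 35 + 1 = 69.

69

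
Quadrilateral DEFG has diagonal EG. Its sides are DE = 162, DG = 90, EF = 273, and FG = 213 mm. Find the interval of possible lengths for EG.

From triangle DEG: |162 − 90| < EG < 162 + 90, i.e. 72 < EG < 252.
From triangle FEG: 60 < EG < 486.
Both must hold, so EG lies in the intersection.

72 < EG < 252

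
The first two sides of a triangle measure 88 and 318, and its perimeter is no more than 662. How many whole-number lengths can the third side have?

26

Triangle inequality: 230 < x < 406. Perimeter ≤ 662 gives x ≤ 662 − 88 − 318 = 256.
So 230 < x ≤ 256; integers 231 through 256: 26 values.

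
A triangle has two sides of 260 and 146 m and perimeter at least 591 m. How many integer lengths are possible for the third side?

Triangle inequality: 114 < x < 406. Perimeter ≥ 591 gives x ≥ 591 − 260 − 146 = 185.
So 185 ≤ x < 406; integers 185 through 405: 221 values.

221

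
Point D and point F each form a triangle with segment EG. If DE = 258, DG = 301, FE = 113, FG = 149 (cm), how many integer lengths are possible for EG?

From triangle DEG: 43 < EG < 559.
From triangle FEG: 36 < EG < 262.
Intersection: 43 < EG < 262, so integers 44 through 261: 218 values.

218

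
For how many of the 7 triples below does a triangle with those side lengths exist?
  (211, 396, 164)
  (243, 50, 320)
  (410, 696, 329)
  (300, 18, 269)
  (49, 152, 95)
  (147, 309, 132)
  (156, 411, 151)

1

(164,211,396): 164+211 ≤ 396 → not valid
(50,243,320): 50+243 ≤ 320 → not valid
(329,410,696): 329+410 > 696 → valid
(18,269,300): 18+269 ≤ 300 → not valid
(49,95,152): 49+95 ≤ 152 → not valid
(132,147,309): 132+147 ≤ 309 → not valid
(151,156,411): 151+156 ≤ 411 → not valid
1 of the 7 triples forms a triangle.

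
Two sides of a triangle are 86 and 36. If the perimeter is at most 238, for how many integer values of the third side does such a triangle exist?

Triangle inequality: 50 < x < 122. Perimeter ≤ 238 gives x ≤ 238 − 86 − 36 = 116.
So 50 < x ≤ 116; integers 51 through 116: 66 values.

66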